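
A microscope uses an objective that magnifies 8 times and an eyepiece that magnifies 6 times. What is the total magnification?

48

The overall magnification of a compound microscope is the product of the objective and eyepiece magnifications:
M = M_obj x M_eye = 8 x 6 = 48.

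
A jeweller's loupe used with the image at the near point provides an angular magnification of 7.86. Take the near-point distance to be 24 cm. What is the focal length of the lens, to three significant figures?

3.50 cm

For the image at the near point, M = 1 + D/f.
f = D/(M - 1) = 24/(7.86 - 1) = 3.499 cm.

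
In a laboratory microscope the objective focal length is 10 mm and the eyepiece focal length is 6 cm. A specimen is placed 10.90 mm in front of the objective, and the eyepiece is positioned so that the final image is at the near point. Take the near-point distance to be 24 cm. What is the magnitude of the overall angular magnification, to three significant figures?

55.6

Convert to cm: f_obj = 10 mm = 1 cm; d_o = 10.90 mm = 1.09 cm.
Objective: 1/d_i = 1/f_obj - 1/d_o = 1/1 - 1/1.09 = 0.08257 cm^-1, so d_i = 12.111 cm.
m_obj = -d_i/d_o = -12.111/1.09 = -11.111.
Eyepiece angular magnification (image at near point): M_eye = 1 + D/f_e = 1 + 24/6 = 5.000.
Overall M = m_obj x M_eye = (-11.111)(5.000) = -55.56.
|M| = 55.56.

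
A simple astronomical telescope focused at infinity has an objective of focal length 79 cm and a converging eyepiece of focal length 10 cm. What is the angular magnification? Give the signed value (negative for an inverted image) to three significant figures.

M = -f_obj/f_eye = -79/(10) = -7.900.

-7.90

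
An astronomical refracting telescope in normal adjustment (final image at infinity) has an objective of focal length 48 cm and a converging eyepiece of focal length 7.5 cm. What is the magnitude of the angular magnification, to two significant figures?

6.4

|M| = f_obj/|f_eye| = 48/7.5 = 6.400.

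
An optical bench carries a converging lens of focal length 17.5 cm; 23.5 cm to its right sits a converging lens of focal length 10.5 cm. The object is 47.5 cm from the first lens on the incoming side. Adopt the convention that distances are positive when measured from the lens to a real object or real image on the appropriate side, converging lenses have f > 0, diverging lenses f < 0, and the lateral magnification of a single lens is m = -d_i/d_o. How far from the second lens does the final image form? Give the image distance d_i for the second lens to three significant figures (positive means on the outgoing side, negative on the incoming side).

Lens 1: 1/d_i1 = 1/f_1 - 1/d_o1 = 1/17.5 - 1/47.5 = 0.03609 cm^-1, so d_i1 = 27.708 cm.
This image would form 27.708 cm past lens 1, i.e. 4.208 cm beyond lens 2, so it is a virtual object for lens 2: d_o2 = 23.5 - 27.708 = -4.208 cm.
Lens 2: 1/d_i2 = 1/f_2 - 1/d_o2 = 1/10.5 - 1/(-4.208) = 0.33286 cm^-1, so d_i2 = 3.004 cm.

3.00 cm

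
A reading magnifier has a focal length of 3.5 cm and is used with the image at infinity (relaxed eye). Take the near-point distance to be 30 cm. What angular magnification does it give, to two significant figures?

8.6

M = D/f = 30/3.5 = 8.571.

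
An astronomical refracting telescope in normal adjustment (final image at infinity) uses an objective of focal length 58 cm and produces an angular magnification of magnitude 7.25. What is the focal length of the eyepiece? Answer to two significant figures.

8.0 cm

|M| = f_obj/f_eye, so f_eye = f_obj/|M| = 58/7.25 = 8.000 cm.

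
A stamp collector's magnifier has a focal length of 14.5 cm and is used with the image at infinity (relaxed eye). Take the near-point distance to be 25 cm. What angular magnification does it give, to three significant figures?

1.72

M = D/f = 25/14.5 = 1.724.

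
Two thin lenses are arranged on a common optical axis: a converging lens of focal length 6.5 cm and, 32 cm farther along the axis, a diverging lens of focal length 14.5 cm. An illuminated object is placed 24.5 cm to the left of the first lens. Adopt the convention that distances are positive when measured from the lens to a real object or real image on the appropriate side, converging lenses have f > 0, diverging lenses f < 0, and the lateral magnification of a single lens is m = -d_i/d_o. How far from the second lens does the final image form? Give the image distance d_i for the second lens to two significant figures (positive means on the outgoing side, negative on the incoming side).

-8.9 cm

Applying the thin-lens equation to the first lens, 1/6.5 = 1/24.5 + 1/d_i1, which gives d_i1 = 8.847 cm.
That image sits 23.153 cm in front of the second lens, so d_o2 = 23.153 cm.
Applying the thin-lens equation again with f_2 = -14.5 cm and d_o2 = 23.153 cm gives d_i2 = -8.916 cm.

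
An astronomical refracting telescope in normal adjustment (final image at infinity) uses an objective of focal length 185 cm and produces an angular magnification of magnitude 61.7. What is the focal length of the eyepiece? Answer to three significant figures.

|M| = f_obj/f_eye, so f_eye = f_obj/|M| = 185/61.7 = 2.998 cm.

3.00 cm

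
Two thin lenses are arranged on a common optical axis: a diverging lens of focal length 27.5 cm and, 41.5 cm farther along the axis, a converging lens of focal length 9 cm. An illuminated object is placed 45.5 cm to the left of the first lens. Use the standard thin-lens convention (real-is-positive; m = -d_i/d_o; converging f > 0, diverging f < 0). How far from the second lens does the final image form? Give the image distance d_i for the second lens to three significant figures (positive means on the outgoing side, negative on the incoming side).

10.6 cm

First lens: d_i1 = 1/(1/(-27.5) - 1/45.5) = -17.140 cm.
With d_i1 < 0 the first image is virtual and lies on the object side; the object distance for lens 2 is d_o2 = 41.5 - (-17.140) = 58.640 cm.
Second lens: d_i2 = 1/(1/9 - 1/(58.640)) = 10.632 cm.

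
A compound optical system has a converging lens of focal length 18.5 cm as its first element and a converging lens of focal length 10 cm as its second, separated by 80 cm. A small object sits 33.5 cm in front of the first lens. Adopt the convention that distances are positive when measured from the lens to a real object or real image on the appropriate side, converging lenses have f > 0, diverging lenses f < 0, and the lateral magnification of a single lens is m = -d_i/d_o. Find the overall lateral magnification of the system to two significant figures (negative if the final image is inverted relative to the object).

Lens 1: 1/d_i1 = 1/f_1 - 1/d_o1 = 1/18.5 - 1/33.5 = 0.02420 cm^-1, so d_i1 = 41.317 cm.
m_1 = -(41.317)/33.5 = -1.2333.
Object distance for lens 2: d_o2 = 80 - 41.317 = 38.683 cm.
Lens 2: 1/d_i2 = 1/f_2 - 1/d_o2 = 1/10 - 1/(38.683) = 0.07415 cm^-1, so d_i2 = 13.486 cm.
m_2 = -(13.486)/(38.683) = -0.3486.
Overall magnification: m = m_1 m_2 = 0.4300.

0.43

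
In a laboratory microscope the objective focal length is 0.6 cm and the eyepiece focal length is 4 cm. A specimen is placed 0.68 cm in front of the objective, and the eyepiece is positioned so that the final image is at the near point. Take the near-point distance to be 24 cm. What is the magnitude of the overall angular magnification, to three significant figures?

Objective: 1/d_i = 1/f_obj - 1/d_o = 1/0.6 - 1/0.68 = 0.19608 cm^-1, so d_i = 5.100 cm.
m_obj = -d_i/d_o = -5.100/0.68 = -7.500.
Eyepiece angular magnification (image at near point): M_eye = 1 + D/f_e = 1 + 24/4 = 7.000.
Overall M = m_obj x M_eye = (-7.500)(7.000) = -52.50.
|M| = 52.50.

52.5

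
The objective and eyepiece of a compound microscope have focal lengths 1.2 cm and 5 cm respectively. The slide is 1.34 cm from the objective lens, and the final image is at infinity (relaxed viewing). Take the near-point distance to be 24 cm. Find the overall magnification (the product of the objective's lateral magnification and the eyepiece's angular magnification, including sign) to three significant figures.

-41.1

Objective: 1/d_i = 1/f_obj - 1/d_o = 1/1.2 - 1/1.34 = 0.08706 cm^-1, so d_i = 11.486 cm.
m_obj = -d_i/d_o = -11.486/1.34 = -8.571.
Eyepiece angular magnification (image at infinity): M_eye = D/f_e = 24/5 = 4.800.
Overall M = m_obj x M_eye = (-8.571)(4.800) = -41.14.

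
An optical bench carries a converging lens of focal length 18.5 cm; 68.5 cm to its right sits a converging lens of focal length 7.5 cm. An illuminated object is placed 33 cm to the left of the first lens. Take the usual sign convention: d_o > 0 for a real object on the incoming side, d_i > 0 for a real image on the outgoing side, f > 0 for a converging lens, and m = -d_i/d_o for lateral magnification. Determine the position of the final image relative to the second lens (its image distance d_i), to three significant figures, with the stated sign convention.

First lens: d_i1 = 1/(1/18.5 - 1/33) = 42.103 cm.
The intermediate image is 42.103 cm to the right of lens 1, so d_o2 = L - d_i1 = 68.5 - 42.103 = 26.397 cm.
Second lens: d_i2 = 1/(1/7.5 - 1/(26.397)) = 10.477 cm.

10.5 cm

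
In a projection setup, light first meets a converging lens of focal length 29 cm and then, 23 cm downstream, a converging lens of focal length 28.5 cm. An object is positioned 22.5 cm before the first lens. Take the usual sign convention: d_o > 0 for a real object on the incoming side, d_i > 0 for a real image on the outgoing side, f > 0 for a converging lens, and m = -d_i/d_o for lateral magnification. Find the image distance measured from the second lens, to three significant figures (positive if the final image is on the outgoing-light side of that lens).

Applying the thin-lens equation to the first lens, 1/29 = 1/22.5 + 1/d_i1, which gives d_i1 = -100.385 cm.
With d_i1 < 0 the first image is virtual and lies on the object side; the object distance for lens 2 is d_o2 = 23 - (-100.385) = 123.385 cm.
Applying the thin-lens equation again with f_2 = 28.5 cm and d_o2 = 123.385 cm gives d_i2 = 37.060 cm.

37.1 cm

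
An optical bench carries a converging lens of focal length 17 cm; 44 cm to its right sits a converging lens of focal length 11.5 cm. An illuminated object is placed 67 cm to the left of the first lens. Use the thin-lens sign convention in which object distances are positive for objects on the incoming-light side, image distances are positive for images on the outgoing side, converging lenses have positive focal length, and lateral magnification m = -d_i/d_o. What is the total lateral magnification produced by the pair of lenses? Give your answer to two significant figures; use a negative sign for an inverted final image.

Applying the thin-lens equation to the first lens, 1/17 = 1/67 + 1/d_i1, which gives d_i1 = 22.780 cm.
Its lateral magnification is m_1 = -d_i1/d_o1 = -(22.780)/67 = -0.3400.
Object distance for lens 2: d_o2 = 44 - 22.780 = 21.220 cm.
Applying the thin-lens equation again with f_2 = 11.5 cm and d_o2 = 21.220 cm gives d_i2 = 25.106 cm.
m_2 = -(25.106)/(21.220) = -1.1831.
Total m = m_1 x m_2 = (-0.3400)(-1.1831) = 0.4023.

0.40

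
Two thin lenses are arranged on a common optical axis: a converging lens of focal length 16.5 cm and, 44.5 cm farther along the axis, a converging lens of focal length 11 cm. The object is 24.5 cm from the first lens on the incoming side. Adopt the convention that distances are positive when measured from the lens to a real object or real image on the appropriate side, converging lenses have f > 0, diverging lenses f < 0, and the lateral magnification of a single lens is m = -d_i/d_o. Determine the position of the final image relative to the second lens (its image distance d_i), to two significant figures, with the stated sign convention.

First lens: d_i1 = 1/(1/16.5 - 1/24.5) = 50.531 cm.
Since 50.531 cm > 44.5 cm, the first image lies past the second lens and serves as a virtual object: d_o2 = L - d_i1 = -6.031 cm.
Second lens: d_i2 = 1/(1/11 - 1/(-6.031)) = 3.895 cm.

3.9 cm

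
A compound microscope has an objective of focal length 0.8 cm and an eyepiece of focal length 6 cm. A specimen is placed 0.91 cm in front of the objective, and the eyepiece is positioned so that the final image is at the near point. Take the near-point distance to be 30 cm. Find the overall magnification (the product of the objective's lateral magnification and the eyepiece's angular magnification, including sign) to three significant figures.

-43.6

Objective: 1/d_i = 1/f_obj - 1/d_o = 1/0.8 - 1/0.91 = 0.15110 cm^-1, so d_i = 6.618 cm.
m_obj = -d_i/d_o = -6.618/0.91 = -7.273.
Eyepiece angular magnification (image at near point): M_eye = 1 + D/f_e = 1 + 30/6 = 6.000.
Overall M = m_obj x M_eye = (-7.273)(6.000) = -43.64.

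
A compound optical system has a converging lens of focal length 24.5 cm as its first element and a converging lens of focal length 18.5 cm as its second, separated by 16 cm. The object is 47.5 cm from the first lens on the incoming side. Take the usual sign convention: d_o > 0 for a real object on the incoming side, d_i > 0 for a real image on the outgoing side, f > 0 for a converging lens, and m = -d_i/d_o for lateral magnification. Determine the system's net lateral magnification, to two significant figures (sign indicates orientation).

Lens 1: 1/d_i1 = 1/f_1 - 1/d_o1 = 1/24.5 - 1/47.5 = 0.01976 cm^-1, so d_i1 = 50.598 cm.
m_1 = -(50.598)/47.5 = -1.0652.
Since 50.598 cm > 16 cm, the first image lies past the second lens and serves as a virtual object: d_o2 = L - d_i1 = -34.598 cm.
Lens 2: 1/d_i2 = 1/f_2 - 1/d_o2 = 1/18.5 - 1/(-34.598) = 0.08296 cm^-1, so d_i2 = 12.054 cm.
m_2 = -(12.054)/(-34.598) = 0.3484.
Total m = m_1 x m_2 = (-1.0652)(0.3484) = -0.3711.

-0.37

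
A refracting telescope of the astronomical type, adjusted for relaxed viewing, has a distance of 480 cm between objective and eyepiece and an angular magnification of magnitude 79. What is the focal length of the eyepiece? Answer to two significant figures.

In normal adjustment the tube length equals f_obj + f_eye and |M| = f_obj/f_eye.
So f_obj = 79 f_eye and 79 f_eye + f_eye = 480 cm, giving f_eye = 480/80 = 6.000 cm and f_obj = 474.000 cm.

6.0 cm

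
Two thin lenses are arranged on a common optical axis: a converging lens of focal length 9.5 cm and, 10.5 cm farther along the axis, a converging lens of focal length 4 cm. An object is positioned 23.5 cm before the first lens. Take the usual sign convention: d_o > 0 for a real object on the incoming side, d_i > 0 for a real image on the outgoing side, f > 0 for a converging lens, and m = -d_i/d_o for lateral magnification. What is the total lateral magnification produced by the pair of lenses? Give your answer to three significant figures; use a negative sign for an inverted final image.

Lens 1: 1/d_i1 = 1/f_1 - 1/d_o1 = 1/9.5 - 1/23.5 = 0.06271 cm^-1, so d_i1 = 15.946 cm.
m_1 = -(15.946)/23.5 = -0.6786.
Since 15.946 cm > 10.5 cm, the first image lies past the second lens and serves as a virtual object: d_o2 = L - d_i1 = -5.446 cm.
Lens 2: 1/d_i2 = 1/f_2 - 1/d_o2 = 1/4 - 1/(-5.446) = 0.43361 cm^-1, so d_i2 = 2.306 cm.
m_2 = -(2.306)/(-5.446) = 0.4234.
Overall magnification: m = m_1 m_2 = -0.2873.

-0.287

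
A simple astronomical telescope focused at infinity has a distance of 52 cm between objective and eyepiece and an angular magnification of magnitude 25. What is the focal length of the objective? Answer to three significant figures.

In normal adjustment the tube length equals f_obj + f_eye and |M| = f_obj/f_eye.
So f_obj = 25 f_eye and 25 f_eye + f_eye = 52 cm, giving f_eye = 52/26 = 2.000 cm and f_obj = 50.000 cm.

50.0 cm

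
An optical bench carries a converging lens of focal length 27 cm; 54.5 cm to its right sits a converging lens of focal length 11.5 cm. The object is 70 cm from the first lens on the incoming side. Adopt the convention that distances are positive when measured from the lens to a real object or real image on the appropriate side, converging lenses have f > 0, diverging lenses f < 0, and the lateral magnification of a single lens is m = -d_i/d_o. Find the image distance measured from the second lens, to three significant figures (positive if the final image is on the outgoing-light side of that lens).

-127 cm

Applying the thin-lens equation to the first lens, 1/27 = 1/70 + 1/d_i1, which gives d_i1 = 43.953 cm.
That image sits 10.547 cm in front of the second lens, so d_o2 = 10.547 cm.
Applying the thin-lens equation again with f_2 = 11.5 cm and d_o2 = 10.547 cm gives d_i2 = -127.201 cm.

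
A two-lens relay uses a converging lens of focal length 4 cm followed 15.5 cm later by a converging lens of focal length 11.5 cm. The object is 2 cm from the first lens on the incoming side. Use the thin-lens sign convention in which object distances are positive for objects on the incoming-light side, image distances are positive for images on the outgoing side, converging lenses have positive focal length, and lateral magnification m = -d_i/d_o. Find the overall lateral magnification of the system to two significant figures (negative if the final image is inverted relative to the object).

-2.9

Applying the thin-lens equation to the first lens, 1/4 = 1/2 + 1/d_i1, which gives d_i1 = -4.000 cm.
Its lateral magnification is m_1 = -d_i1/d_o1 = -(-4.000)/2 = 2.0000.
The intermediate image is virtual, 4.000 cm to the left of lens 1, so d_o2 = L - d_i1 = 15.5 - (-4.000) = 19.500 cm.
Applying the thin-lens equation again with f_2 = 11.5 cm and d_o2 = 19.500 cm gives d_i2 = 28.031 cm.
m_2 = -(28.031)/(19.500) = -1.4375.
The system's lateral magnification is m_1 m_2 = (2.0000)(-1.4375) = -2.8750.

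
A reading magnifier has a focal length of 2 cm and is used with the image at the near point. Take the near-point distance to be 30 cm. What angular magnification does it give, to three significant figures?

M = 1 + D/f = 1 + 30/2 = 16.000.

16.0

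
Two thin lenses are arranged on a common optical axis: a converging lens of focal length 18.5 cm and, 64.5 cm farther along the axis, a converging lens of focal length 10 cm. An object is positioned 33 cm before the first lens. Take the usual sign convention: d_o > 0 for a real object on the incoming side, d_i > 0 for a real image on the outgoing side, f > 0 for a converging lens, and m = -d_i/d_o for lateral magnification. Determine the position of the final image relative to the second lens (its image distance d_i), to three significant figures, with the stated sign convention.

18.1 cm

Applying the thin-lens equation to the first lens, 1/18.5 = 1/33 + 1/d_i1, which gives d_i1 = 42.103 cm.
That image sits 22.397 cm in front of the second lens, so d_o2 = 22.397 cm.
Applying the thin-lens equation again with f_2 = 10 cm and d_o2 = 22.397 cm gives d_i2 = 18.067 cm.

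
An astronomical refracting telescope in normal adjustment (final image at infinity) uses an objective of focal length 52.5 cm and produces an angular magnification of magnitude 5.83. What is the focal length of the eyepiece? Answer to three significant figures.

|M| = f_obj/f_eye, so f_eye = f_obj/|M| = 52.5/5.83 = 9.005 cm.

9.01 cm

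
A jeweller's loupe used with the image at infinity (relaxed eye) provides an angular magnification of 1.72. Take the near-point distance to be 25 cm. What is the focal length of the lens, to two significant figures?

For the image at infinity, M = D/f.
f = D/M = 25/1.72 = 14.535 cm.

15 cm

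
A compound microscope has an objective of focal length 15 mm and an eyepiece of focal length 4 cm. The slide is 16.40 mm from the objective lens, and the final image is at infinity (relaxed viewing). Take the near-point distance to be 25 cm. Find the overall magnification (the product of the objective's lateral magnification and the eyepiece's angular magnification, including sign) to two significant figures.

Convert to cm: f_obj = 15 mm = 1.5 cm; d_o = 16.40 mm = 1.64 cm.
Objective: 1/d_i = 1/f_obj - 1/d_o = 1/1.5 - 1/1.64 = 0.05691 cm^-1, so d_i = 17.571 cm.
m_obj = -d_i/d_o = -17.571/1.64 = -10.714.
Eyepiece angular magnification (image at infinity): M_eye = D/f_e = 25/4 = 6.250.
Overall M = m_obj x M_eye = (-10.714)(6.250) = -66.96.

-67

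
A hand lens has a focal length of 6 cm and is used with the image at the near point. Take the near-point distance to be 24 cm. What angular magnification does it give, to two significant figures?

5.0

M = 1 + D/f = 1 + 24/6 = 5.000.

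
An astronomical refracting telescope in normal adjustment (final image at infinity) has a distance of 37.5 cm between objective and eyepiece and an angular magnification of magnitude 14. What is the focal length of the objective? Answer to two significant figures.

In normal adjustment the tube length equals f_obj + f_eye and |M| = f_obj/f_eye.
So f_obj = 14 f_eye and 14 f_eye + f_eye = 37.5 cm, giving f_eye = 37.5/15 = 2.500 cm and f_obj = 35.000 cm.

35 cm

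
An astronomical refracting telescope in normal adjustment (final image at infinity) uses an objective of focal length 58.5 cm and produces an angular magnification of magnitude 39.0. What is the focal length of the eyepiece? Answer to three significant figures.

1.50 cm

|M| = f_obj/f_eye, so f_eye = f_obj/|M| = 58.5/39.0 = 1.500 cm.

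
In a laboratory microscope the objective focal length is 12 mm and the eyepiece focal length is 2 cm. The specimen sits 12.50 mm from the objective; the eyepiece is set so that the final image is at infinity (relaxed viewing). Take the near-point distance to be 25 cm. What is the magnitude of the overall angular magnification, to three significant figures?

300

Convert to cm: f_obj = 12 mm = 1.2 cm; d_o = 12.50 mm = 1.25 cm.
Objective: 1/d_i = 1/f_obj - 1/d_o = 1/1.2 - 1/1.25 = 0.03333 cm^-1, so d_i = 30.000 cm.
m_obj = -d_i/d_o = -30.000/1.25 = -24.000.
Eyepiece angular magnification (image at infinity): M_eye = D/f_e = 25/2 = 12.500.
Overall M = m_obj x M_eye = (-24.000)(12.500) = -300.00.
|M| = 300.00.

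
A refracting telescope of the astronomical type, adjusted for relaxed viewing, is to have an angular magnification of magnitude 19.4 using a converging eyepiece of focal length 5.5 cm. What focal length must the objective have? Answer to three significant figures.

|M| = f_obj/|f_eye|, so f_obj = |M| x |f_eye| = 19.4 x 5.5 = 106.700 cm.

107 cm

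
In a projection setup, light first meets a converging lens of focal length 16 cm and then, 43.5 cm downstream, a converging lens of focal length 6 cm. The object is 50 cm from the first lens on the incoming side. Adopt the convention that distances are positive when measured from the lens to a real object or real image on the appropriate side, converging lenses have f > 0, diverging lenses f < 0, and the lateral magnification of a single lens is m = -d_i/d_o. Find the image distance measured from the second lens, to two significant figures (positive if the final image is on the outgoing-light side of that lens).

8.6 cm

First lens: d_i1 = 1/(1/16 - 1/50) = 23.529 cm.
That image sits 19.971 cm in front of the second lens, so d_o2 = 19.971 cm.
Second lens: d_i2 = 1/(1/6 - 1/(19.971)) = 8.577 cm.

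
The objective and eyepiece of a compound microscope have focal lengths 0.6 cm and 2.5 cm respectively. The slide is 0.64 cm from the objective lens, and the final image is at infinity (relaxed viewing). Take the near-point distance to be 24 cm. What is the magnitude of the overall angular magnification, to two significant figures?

140

Objective: 1/d_i = 1/f_obj - 1/d_o = 1/0.6 - 1/0.64 = 0.10417 cm^-1, so d_i = 9.600 cm.
m_obj = -d_i/d_o = -9.600/0.64 = -15.000.
Eyepiece angular magnification (image at infinity): M_eye = D/f_e = 24/2.5 = 9.600.
Overall M = m_obj x M_eye = (-15.000)(9.600) = -144.00.
|M| = 144.00.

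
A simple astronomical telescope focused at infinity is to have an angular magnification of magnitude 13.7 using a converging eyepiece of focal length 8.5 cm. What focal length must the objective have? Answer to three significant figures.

116 cm

|M| = f_obj/|f_eye|, so f_obj = |M| x |f_eye| = 13.7 x 8.5 = 116.450 cm.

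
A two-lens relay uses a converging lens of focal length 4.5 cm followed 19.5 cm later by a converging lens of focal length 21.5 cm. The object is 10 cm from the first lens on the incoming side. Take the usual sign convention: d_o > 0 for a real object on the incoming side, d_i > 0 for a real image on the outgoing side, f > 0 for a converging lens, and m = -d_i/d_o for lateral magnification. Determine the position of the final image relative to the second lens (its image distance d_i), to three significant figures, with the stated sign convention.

First lens: d_i1 = 1/(1/4.5 - 1/10) = 8.182 cm.
The intermediate image is 8.182 cm to the right of lens 1, so d_o2 = L - d_i1 = 19.5 - 8.182 = 11.318 cm.
Second lens: d_i2 = 1/(1/21.5 - 1/(11.318)) = -23.900 cm.

-23.9 cm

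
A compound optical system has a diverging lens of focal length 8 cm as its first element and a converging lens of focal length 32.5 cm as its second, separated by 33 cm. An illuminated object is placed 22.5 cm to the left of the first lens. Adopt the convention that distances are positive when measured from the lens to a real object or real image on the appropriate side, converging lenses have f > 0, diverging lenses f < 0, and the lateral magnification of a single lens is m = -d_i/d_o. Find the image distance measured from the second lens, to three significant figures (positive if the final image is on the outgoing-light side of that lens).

197 cm

Applying the thin-lens equation to the first lens, 1/(-8) = 1/22.5 + 1/d_i1, which gives d_i1 = -5.902 cm.
The intermediate image is virtual, 5.902 cm to the left of lens 1, so d_o2 = L - d_i1 = 33 - (-5.902) = 38.902 cm.
Applying the thin-lens equation again with f_2 = 32.5 cm and d_o2 = 38.902 cm gives d_i2 = 197.497 cm.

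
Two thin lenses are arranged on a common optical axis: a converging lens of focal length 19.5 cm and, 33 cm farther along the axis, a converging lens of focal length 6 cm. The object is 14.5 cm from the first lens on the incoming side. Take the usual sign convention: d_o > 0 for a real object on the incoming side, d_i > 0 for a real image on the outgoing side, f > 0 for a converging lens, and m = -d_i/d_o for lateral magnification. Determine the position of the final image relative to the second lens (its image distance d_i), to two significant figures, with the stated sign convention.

6.4 cm

Applying the thin-lens equation to the first lens, 1/19.5 = 1/14.5 + 1/d_i1, which gives d_i1 = -56.550 cm.
The intermediate image is virtual, 56.550 cm to the left of lens 1, so d_o2 = L - d_i1 = 33 - (-56.550) = 89.550 cm.
Applying the thin-lens equation again with f_2 = 6 cm and d_o2 = 89.550 cm gives d_i2 = 6.431 cm.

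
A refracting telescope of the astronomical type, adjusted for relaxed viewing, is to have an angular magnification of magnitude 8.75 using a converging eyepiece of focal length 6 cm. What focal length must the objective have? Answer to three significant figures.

52.5 cm

|M| = f_obj/|f_eye|, so f_obj = |M| x |f_eye| = 8.75 x 6 = 52.500 cm.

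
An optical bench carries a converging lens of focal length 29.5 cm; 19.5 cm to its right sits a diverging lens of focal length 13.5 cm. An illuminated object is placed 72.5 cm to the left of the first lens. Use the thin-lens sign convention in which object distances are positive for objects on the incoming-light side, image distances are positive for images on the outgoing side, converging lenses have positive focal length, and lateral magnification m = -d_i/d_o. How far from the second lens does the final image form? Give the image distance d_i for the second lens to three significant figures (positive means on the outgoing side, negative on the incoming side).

Applying the thin-lens equation to the first lens, 1/29.5 = 1/72.5 + 1/d_i1, which gives d_i1 = 49.738 cm.
This image would form 49.738 cm past lens 1, i.e. 30.238 cm beyond lens 2, so it is a virtual object for lens 2: d_o2 = 19.5 - 49.738 = -30.238 cm.
Applying the thin-lens equation again with f_2 = -13.5 cm and d_o2 = -30.238 cm gives d_i2 = -24.388 cm.

-24.4 cm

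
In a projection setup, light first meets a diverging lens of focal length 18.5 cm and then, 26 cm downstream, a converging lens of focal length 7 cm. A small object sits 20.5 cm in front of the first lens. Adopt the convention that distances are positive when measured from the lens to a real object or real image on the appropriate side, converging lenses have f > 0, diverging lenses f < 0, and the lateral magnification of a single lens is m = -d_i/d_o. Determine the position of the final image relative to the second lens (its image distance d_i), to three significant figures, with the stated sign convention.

Applying the thin-lens equation to the first lens, 1/(-18.5) = 1/20.5 + 1/d_i1, which gives d_i1 = -9.724 cm.
With d_i1 < 0 the first image is virtual and lies on the object side; the object distance for lens 2 is d_o2 = 26 - (-9.724) = 35.724 cm.
Applying the thin-lens equation again with f_2 = 7 cm and d_o2 = 35.724 cm gives d_i2 = 8.706 cm.

8.71 cm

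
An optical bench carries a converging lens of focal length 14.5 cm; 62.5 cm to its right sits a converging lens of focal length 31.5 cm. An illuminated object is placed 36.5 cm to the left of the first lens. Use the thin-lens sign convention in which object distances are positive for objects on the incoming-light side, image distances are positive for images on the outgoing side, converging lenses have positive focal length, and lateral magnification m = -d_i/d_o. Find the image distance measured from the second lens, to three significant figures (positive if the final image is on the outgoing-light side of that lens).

174 cm

First lens: d_i1 = 1/(1/14.5 - 1/36.5) = 24.057 cm.
The intermediate image is 24.057 cm to the right of lens 1, so d_o2 = L - d_i1 = 62.5 - 24.057 = 38.443 cm.
Second lens: d_i2 = 1/(1/31.5 - 1/(38.443)) = 174.410 cm.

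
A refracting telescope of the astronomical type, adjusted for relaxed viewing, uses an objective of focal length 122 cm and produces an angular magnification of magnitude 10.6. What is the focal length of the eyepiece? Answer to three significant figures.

11.5 cm

|M| = f_obj/f_eye, so f_eye = f_obj/|M| = 122/10.6 = 11.509 cm.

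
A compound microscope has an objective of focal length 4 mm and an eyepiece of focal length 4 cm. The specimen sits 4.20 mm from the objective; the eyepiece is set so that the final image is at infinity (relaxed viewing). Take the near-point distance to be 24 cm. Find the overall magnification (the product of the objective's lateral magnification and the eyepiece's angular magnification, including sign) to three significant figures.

-120

Convert to cm: f_obj = 4 mm = 0.4 cm; d_o = 4.20 mm = 0.42 cm.
Objective: 1/d_i = 1/f_obj - 1/d_o = 1/0.4 - 1/0.42 = 0.11905 cm^-1, so d_i = 8.400 cm.
m_obj = -d_i/d_o = -8.400/0.42 = -20.000.
Eyepiece angular magnification (image at infinity): M_eye = D/f_e = 24/4 = 6.000.
Overall M = m_obj x M_eye = (-20.000)(6.000) = -120.00.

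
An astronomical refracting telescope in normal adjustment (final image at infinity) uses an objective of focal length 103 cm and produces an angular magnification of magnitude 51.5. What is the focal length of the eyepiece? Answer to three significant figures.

2.00 cm

|M| = f_obj/f_eye, so f_eye = f_obj/|M| = 103/51.5 = 2.000 cm.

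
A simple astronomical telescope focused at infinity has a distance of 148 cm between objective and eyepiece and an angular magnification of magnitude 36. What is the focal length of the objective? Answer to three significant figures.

In normal adjustment the tube length equals f_obj + f_eye and |M| = f_obj/f_eye.
So f_obj = 36 f_eye and 36 f_eye + f_eye = 148 cm, giving f_eye = 148/37 = 4.000 cm and f_obj = 144.000 cm.

144 cm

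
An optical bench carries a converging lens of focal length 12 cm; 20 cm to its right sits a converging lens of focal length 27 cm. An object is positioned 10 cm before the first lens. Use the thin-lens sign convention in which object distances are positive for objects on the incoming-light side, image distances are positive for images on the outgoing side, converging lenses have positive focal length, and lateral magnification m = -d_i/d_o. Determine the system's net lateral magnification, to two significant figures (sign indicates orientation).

-3.1

Lens 1: 1/d_i1 = 1/f_1 - 1/d_o1 = 1/12 - 1/10 = -0.01667 cm^-1, so d_i1 = -60.000 cm.
m_1 = -(-60.000)/10 = 6.0000.
The intermediate image is virtual, 60.000 cm to the left of lens 1, so d_o2 = L - d_i1 = 20 - (-60.000) = 80.000 cm.
Lens 2: 1/d_i2 = 1/f_2 - 1/d_o2 = 1/27 - 1/(80.000) = 0.02454 cm^-1, so d_i2 = 40.755 cm.
m_2 = -(40.755)/(80.000) = -0.5094.
The system's lateral magnification is m_1 m_2 = (6.0000)(-0.5094) = -3.0566.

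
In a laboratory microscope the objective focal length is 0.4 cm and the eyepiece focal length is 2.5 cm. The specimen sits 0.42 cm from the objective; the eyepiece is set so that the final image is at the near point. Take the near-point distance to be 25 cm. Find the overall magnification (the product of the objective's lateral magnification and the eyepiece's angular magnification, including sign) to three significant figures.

Objective: 1/d_i = 1/f_obj - 1/d_o = 1/0.4 - 1/0.42 = 0.11905 cm^-1, so d_i = 8.400 cm.
m_obj = -d_i/d_o = -8.400/0.42 = -20.000.
Eyepiece angular magnification (image at near point): M_eye = 1 + D/f_e = 1 + 25/2.5 = 11.000.
Overall M = m_obj x M_eye = (-20.000)(11.000) = -220.00.

-220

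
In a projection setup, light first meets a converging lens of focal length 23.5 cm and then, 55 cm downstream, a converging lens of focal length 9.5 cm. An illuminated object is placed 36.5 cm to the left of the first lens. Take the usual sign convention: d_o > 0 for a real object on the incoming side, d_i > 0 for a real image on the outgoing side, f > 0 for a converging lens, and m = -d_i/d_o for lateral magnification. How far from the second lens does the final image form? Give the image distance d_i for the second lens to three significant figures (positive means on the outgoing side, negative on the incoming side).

5.09 cm

First lens: d_i1 = 1/(1/23.5 - 1/36.5) = 65.981 cm.
Since 65.981 cm > 55 cm, the first image lies past the second lens and serves as a virtual object: d_o2 = L - d_i1 = -10.981 cm.
Second lens: d_i2 = 1/(1/9.5 - 1/(-10.981)) = 5.093 cm.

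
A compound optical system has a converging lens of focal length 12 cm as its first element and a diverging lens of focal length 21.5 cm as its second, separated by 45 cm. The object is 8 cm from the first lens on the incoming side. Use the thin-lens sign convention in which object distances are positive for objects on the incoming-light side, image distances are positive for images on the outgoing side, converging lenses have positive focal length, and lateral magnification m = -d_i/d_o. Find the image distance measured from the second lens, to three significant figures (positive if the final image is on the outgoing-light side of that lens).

-16.4 cm

Lens 1: 1/d_i1 = 1/f_1 - 1/d_o1 = 1/12 - 1/8 = -0.04167 cm^-1, so d_i1 = -24.000 cm.
The intermediate image is virtual, 24.000 cm to the left of lens 1, so d_o2 = L - d_i1 = 45 - (-24.000) = 69.000 cm.
Lens 2: 1/d_i2 = 1/f_2 - 1/d_o2 = 1/(-21.5) - 1/(69.000) = -0.06100 cm^-1, so d_i2 = -16.392 cm.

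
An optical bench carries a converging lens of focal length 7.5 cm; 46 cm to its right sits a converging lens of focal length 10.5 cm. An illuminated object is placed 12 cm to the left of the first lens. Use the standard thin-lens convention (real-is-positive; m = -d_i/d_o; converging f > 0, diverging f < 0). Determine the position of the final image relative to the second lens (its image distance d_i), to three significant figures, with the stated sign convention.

First lens: d_i1 = 1/(1/7.5 - 1/12) = 20.000 cm.
That image sits 26.000 cm in front of the second lens, so d_o2 = 26.000 cm.
Second lens: d_i2 = 1/(1/10.5 - 1/(26.000)) = 17.613 cm.

17.6 cm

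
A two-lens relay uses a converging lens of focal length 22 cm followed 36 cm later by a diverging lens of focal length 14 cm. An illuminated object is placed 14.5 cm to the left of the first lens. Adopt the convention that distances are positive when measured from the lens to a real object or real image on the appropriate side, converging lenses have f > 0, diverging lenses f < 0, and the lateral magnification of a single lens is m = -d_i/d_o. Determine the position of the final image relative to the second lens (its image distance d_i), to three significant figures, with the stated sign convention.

-11.9 cm

First lens: d_i1 = 1/(1/22 - 1/14.5) = -42.533 cm.
The intermediate image is virtual, 42.533 cm to the left of lens 1, so d_o2 = L - d_i1 = 36 - (-42.533) = 78.533 cm.
Second lens: d_i2 = 1/(1/(-14) - 1/(78.533)) = -11.882 cm.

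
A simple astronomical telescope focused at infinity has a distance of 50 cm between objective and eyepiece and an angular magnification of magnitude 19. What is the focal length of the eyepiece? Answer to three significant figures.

2.50 cm

In normal adjustment the tube length equals f_obj + f_eye and |M| = f_obj/f_eye.
So f_obj = 19 f_eye and 19 f_eye + f_eye = 50 cm, giving f_eye = 50/20 = 2.500 cm and f_obj = 47.500 cm.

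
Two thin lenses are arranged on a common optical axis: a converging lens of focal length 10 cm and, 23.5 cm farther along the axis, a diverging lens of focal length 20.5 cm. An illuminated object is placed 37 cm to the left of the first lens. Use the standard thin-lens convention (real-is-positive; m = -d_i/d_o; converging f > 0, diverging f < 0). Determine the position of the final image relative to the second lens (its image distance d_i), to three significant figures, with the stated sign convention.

Applying the thin-lens equation to the first lens, 1/10 = 1/37 + 1/d_i1, which gives d_i1 = 13.704 cm.
The intermediate image is 13.704 cm to the right of lens 1, so d_o2 = L - d_i1 = 23.5 - 13.704 = 9.796 cm.
Applying the thin-lens equation again with f_2 = -20.5 cm and d_o2 = 9.796 cm gives d_i2 = -6.629 cm.

-6.63 cm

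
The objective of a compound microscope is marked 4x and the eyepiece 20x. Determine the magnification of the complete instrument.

80

The overall magnification of a compound microscope is the product of the objective and eyepiece magnifications:
M = M_obj x M_eye = 4 x 20 = 80.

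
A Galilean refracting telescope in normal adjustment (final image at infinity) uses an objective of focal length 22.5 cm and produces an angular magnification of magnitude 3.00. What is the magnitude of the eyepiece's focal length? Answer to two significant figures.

|M| = f_obj/|f_eye|, so |f_eye| = f_obj/|M| = 22.5/3.0 = 7.500 cm.
(The eyepiece is diverging, so its signed focal length is -7.500 cm.)

7.5 cm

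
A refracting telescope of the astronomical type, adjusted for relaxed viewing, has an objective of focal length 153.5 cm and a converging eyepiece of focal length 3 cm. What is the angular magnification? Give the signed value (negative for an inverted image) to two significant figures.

M = -f_obj/f_eye = -153.5/(3) = -51.167.

-51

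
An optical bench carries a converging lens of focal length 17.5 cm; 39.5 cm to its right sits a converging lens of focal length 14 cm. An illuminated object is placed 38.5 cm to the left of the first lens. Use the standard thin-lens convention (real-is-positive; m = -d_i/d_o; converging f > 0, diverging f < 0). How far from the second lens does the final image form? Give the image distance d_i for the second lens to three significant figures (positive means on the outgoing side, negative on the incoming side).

First lens: d_i1 = 1/(1/17.5 - 1/38.5) = 32.083 cm.
That image sits 7.417 cm in front of the second lens, so d_o2 = 7.417 cm.
Second lens: d_i2 = 1/(1/14 - 1/(7.417)) = -15.772 cm.

-15.8 cm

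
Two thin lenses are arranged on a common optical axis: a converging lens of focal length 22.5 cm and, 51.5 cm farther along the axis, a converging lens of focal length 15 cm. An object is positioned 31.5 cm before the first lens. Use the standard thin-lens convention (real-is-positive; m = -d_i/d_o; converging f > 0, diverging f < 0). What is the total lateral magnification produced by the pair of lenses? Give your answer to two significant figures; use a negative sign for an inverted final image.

Lens 1: 1/d_i1 = 1/f_1 - 1/d_o1 = 1/22.5 - 1/31.5 = 0.01270 cm^-1, so d_i1 = 78.750 cm.
m_1 = -(78.750)/31.5 = -2.5000.
Since 78.750 cm > 51.5 cm, the first image lies past the second lens and serves as a virtual object: d_o2 = L - d_i1 = -27.250 cm.
Lens 2: 1/d_i2 = 1/f_2 - 1/d_o2 = 1/15 - 1/(-27.250) = 0.10336 cm^-1, so d_i2 = 9.675 cm.
m_2 = -(9.675)/(-27.250) = 0.3550.
Total m = m_1 x m_2 = (-2.5000)(0.3550) = -0.8876.

-0.89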